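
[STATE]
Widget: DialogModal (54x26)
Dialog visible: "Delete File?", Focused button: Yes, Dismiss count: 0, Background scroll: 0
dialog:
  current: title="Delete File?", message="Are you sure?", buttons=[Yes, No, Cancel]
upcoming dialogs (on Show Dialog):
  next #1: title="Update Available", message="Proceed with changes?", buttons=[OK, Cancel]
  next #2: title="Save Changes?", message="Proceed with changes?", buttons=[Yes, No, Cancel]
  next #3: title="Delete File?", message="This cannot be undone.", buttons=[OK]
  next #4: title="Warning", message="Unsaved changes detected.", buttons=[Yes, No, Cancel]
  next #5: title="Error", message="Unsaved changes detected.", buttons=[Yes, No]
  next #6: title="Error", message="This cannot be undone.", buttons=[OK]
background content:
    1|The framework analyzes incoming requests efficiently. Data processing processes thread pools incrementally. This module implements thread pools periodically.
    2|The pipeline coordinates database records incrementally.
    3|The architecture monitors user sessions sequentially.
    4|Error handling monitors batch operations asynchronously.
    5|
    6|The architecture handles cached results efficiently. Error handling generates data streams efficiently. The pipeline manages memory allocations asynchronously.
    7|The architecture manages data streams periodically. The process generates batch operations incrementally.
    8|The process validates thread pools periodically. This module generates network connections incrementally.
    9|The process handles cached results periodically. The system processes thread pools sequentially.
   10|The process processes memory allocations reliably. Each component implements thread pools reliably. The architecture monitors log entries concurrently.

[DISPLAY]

The framework analyzes incoming requests efficiently. 
The pipeline coordinates database records incrementall
The architecture monitors user sessions sequentially. 
Error handling monitors batch operations asynchronousl
                                                      
The architecture handles cached results efficiently. E
The architecture manages data streams periodically. Th
The process validates thread pools periodically. This 
The process handles cached results periodically. The s
The process processes memory allocations reliably. Eac
               ┌─────────────────────┐                
               │     Delete File?    │                
               │    Are you sure?    │                
               │ [Yes]  No   Cancel  │                
               └─────────────────────┘                
                                                      
                                                      
                                                      
                                                      
                                                      
                                                      
                                                      
                                                      
                                                      
                                                      
                                                      


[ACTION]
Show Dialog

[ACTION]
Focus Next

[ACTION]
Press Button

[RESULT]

The framework analyzes incoming requests efficiently. 
The pipeline coordinates database records incrementall
The architecture monitors user sessions sequentially. 
Error handling monitors batch operations asynchronousl
                                                      
The architecture handles cached results efficiently. E
The architecture manages data streams periodically. Th
The process validates thread pools periodically. This 
The process handles cached results periodically. The s
The process processes memory allocations reliably. Eac
                                                      
                                                      
                                                      
                                                      
                                                      
                                                      
                                                      
                                                      
                                                      
                                                      
                                                      
                                                      
                                                      
                                                      
                                                      
                                                      


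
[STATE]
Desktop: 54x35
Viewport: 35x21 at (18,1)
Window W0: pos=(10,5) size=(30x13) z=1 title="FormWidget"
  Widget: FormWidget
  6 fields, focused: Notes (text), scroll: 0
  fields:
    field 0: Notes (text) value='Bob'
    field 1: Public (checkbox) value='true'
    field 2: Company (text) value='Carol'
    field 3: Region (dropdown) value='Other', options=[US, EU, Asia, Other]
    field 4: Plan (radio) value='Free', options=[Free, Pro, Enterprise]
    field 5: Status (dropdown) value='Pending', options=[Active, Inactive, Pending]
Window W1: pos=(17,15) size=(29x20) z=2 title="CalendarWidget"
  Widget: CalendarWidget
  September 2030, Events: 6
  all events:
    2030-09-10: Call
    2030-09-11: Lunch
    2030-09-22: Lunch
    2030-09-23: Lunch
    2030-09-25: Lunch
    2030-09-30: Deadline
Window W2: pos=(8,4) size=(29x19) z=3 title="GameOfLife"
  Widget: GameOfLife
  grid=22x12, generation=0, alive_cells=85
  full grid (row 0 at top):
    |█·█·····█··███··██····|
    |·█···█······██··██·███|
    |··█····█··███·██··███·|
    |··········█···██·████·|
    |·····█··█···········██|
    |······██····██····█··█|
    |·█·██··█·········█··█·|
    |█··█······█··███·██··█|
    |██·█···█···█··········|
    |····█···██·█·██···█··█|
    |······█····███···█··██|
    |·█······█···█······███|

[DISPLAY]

                                   
                                   
                                   
━━━━━━━━━━━━━━━━━━┓                
fe                ┃━━┓             
──────────────────┨  ┃             
                  ┃──┨             
··███··██····     ┃ ]┃             
···██··██·███     ┃  ┃             
·███·██··███·     ┃ ]┃             
·█···██·████·     ┃▼]┃             
···········██     ┃) ┃             
···██····█··█     ┃▼]┃             
········█··█·     ┃  ┃             
·█··███·██··█     ┃━━━━━━━━┓       
··█··········     ┃        ┃       
█·█·██···█··█     ┃────────┨       
··███···█··██     ┃30      ┃       
···█······███     ┃u       ┃       
                  ┃1       ┃       
                  ┃8       ┃       


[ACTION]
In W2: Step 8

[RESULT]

                                   
                                   
                                   
━━━━━━━━━━━━━━━━━━┓                
fe                ┃━━┓             
──────────────────┨  ┃             
                  ┃──┨             
···█··██·····     ┃ ]┃             
·········█···     ┃  ┃             
···██·█····█·     ┃ ]┃             
██·····█····█     ┃▼]┃             
·██·█········     ┃) ┃             
··█·█········     ┃▼]┃             
·············     ┃  ┃             
············█     ┃━━━━━━━━┓       
██······█·█··     ┃        ┃       
···███··█····     ┃────────┨       
█···██···██··     ┃30      ┃       
████······█··     ┃u       ┃       
                  ┃1       ┃       
                  ┃8       ┃       


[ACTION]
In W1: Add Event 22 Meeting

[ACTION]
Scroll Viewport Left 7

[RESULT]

                                   
                                   
                                   
━━━━━━━━━━━━━━━━━━━━━━━━━┓         
ameOfLife                ┃━━┓      
─────────────────────────┨  ┃      
n: 8                     ┃──┨      
█·········█··██·····     ┃ ]┃      
█···············█···     ┃  ┃      
··········██·█····█·     ┃ ]┃      
·····████·····█····█     ┃▼]┃      
·····██·██·█········     ┃) ┃      
····██···█·█········     ┃▼]┃      
···████·············     ┃  ┃      
·███··█············█     ┃━━━━━━━━┓
██···████······█·█··     ┃        ┃
█·██··█···███··█····     ┃────────┨
··██·█·█···██···██··     ┃30      ┃
····███████······█··     ┃u       ┃
                         ┃1       ┃
                         ┃8       ┃


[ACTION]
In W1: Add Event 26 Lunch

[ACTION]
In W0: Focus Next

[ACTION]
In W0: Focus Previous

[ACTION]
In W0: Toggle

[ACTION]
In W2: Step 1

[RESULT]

                                   
                                   
                                   
━━━━━━━━━━━━━━━━━━━━━━━━━┓         
ameOfLife                ┃━━┓      
─────────────────────────┨  ┃      
n: 9                     ┃──┨      
█···················     ┃ ]┃      
█·········█████·····     ┃  ┃      
······██············     ┃ ]┃      
·····█··█··██·······     ┃▼]┃      
·········█··········     ┃) ┃      
···█···███··········     ┃▼]┃      
······█·············     ┃  ┃      
·█·█················     ┃━━━━━━━━┓
····██·····█····█···     ┃        ┃
···█····█·█·█··█·█··     ┃────────┨
·██·········█···██··     ┃30      ┃
···███·█████····██··     ┃u       ┃
                         ┃1       ┃
                         ┃8       ┃


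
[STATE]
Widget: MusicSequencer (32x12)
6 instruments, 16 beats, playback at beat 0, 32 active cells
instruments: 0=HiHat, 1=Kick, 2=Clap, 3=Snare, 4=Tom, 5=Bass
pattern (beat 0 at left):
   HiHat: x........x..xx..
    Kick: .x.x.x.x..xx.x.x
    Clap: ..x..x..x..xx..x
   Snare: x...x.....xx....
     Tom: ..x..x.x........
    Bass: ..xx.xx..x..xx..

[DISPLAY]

      ▼123456789012345          
 HiHat█········█··██··          
  Kick·█·█·█·█··██·█·█          
  Clap··█··█··█··██··█          
 Snare█···█·····██····          
   Tom··█··█·█········          
  Bass··██·██··█··██··          
                                
                                
                                
                                
                                


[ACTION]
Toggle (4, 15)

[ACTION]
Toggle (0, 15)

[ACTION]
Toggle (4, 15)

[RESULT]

      ▼123456789012345          
 HiHat█········█··██·█          
  Kick·█·█·█·█··██·█·█          
  Clap··█··█··█··██··█          
 Snare█···█·····██····          
   Tom··█··█·█········          
  Bass··██·██··█··██··          
                                
                                
                                
                                
                                


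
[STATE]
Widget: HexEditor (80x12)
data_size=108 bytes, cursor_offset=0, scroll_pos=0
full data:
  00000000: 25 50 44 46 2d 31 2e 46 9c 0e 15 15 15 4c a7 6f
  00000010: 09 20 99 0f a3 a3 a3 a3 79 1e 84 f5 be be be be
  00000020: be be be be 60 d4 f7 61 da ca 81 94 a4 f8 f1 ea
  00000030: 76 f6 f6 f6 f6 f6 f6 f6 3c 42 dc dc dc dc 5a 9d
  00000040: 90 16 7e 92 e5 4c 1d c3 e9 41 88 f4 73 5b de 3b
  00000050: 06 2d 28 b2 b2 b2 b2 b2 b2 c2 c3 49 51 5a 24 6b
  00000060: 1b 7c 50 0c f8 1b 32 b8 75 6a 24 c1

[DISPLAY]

00000000  25 50 44 46 2d 31 2e 46  9c 0e 15 15 15 4c a7 6f  |%PDF-1.F.....L.o|  
00000010  09 20 99 0f a3 a3 a3 a3  79 1e 84 f5 be be be be  |. ......y.......|  
00000020  be be be be 60 d4 f7 61  da ca 81 94 a4 f8 f1 ea  |....`..a........|  
00000030  76 f6 f6 f6 f6 f6 f6 f6  3c 42 dc dc dc dc 5a 9d  |v.......<B....Z.|  
00000040  90 16 7e 92 e5 4c 1d c3  e9 41 88 f4 73 5b de 3b  |..~..L...A..s[.;|  
00000050  06 2d 28 b2 b2 b2 b2 b2  b2 c2 c3 49 51 5a 24 6b  |.-(........IQZ$k|  
00000060  1b 7c 50 0c f8 1b 32 b8  75 6a 24 c1              |.|P...2.uj$.    |  
                                                                                
                                                                                
                                                                                
                                                                                
                                                                                


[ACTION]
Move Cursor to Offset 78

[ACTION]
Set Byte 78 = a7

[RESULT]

00000000  25 50 44 46 2d 31 2e 46  9c 0e 15 15 15 4c a7 6f  |%PDF-1.F.....L.o|  
00000010  09 20 99 0f a3 a3 a3 a3  79 1e 84 f5 be be be be  |. ......y.......|  
00000020  be be be be 60 d4 f7 61  da ca 81 94 a4 f8 f1 ea  |....`..a........|  
00000030  76 f6 f6 f6 f6 f6 f6 f6  3c 42 dc dc dc dc 5a 9d  |v.......<B....Z.|  
00000040  90 16 7e 92 e5 4c 1d c3  e9 41 88 f4 73 5b A7 3b  |..~..L...A..s[.;|  
00000050  06 2d 28 b2 b2 b2 b2 b2  b2 c2 c3 49 51 5a 24 6b  |.-(........IQZ$k|  
00000060  1b 7c 50 0c f8 1b 32 b8  75 6a 24 c1              |.|P...2.uj$.    |  
                                                                                
                                                                                
                                                                                
                                                                                
                                                                                


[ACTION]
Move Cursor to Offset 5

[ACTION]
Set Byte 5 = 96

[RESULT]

00000000  25 50 44 46 2d 96 2e 46  9c 0e 15 15 15 4c a7 6f  |%PDF-..F.....L.o|  
00000010  09 20 99 0f a3 a3 a3 a3  79 1e 84 f5 be be be be  |. ......y.......|  
00000020  be be be be 60 d4 f7 61  da ca 81 94 a4 f8 f1 ea  |....`..a........|  
00000030  76 f6 f6 f6 f6 f6 f6 f6  3c 42 dc dc dc dc 5a 9d  |v.......<B....Z.|  
00000040  90 16 7e 92 e5 4c 1d c3  e9 41 88 f4 73 5b a7 3b  |..~..L...A..s[.;|  
00000050  06 2d 28 b2 b2 b2 b2 b2  b2 c2 c3 49 51 5a 24 6b  |.-(........IQZ$k|  
00000060  1b 7c 50 0c f8 1b 32 b8  75 6a 24 c1              |.|P...2.uj$.    |  
                                                                                
                                                                                
                                                                                
                                                                                
                                                                                


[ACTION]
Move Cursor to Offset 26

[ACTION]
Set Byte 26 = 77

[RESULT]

00000000  25 50 44 46 2d 96 2e 46  9c 0e 15 15 15 4c a7 6f  |%PDF-..F.....L.o|  
00000010  09 20 99 0f a3 a3 a3 a3  79 1e 77 f5 be be be be  |. ......y.w.....|  
00000020  be be be be 60 d4 f7 61  da ca 81 94 a4 f8 f1 ea  |....`..a........|  
00000030  76 f6 f6 f6 f6 f6 f6 f6  3c 42 dc dc dc dc 5a 9d  |v.......<B....Z.|  
00000040  90 16 7e 92 e5 4c 1d c3  e9 41 88 f4 73 5b a7 3b  |..~..L...A..s[.;|  
00000050  06 2d 28 b2 b2 b2 b2 b2  b2 c2 c3 49 51 5a 24 6b  |.-(........IQZ$k|  
00000060  1b 7c 50 0c f8 1b 32 b8  75 6a 24 c1              |.|P...2.uj$.    |  
                                                                                
                                                                                
                                                                                
                                                                                
                                                                                


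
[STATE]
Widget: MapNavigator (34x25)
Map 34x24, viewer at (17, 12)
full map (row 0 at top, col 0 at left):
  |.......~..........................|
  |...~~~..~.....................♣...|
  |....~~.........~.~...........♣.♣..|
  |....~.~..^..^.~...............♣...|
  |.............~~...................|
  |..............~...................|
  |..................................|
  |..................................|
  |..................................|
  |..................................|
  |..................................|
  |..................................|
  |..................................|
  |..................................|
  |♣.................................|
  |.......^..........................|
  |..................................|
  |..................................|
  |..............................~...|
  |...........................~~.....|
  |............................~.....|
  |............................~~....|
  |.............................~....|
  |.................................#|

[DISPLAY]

.......~..........................
...~~~..~.....................♣...
....~~.........~.~...........♣.♣..
....~.~..^..^.~...............♣...
.............~~...................
..............~...................
..................................
..................................
..................................
..................................
..................................
..................................
.................@................
..................................
♣.................................
.......^..........................
..................................
..................................
..............................~...
...........................~~.....
............................~.....
............................~~....
.............................~....
.................................#
                                  


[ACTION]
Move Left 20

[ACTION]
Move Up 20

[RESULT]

                                  
                                  
                                  
                                  
                                  
                                  
                                  
                                  
                                  
                                  
                                  
                                  
                 @......~.........
                 ...~~~..~........
                 ....~~.........~.
                 ....~.~..^..^.~..
                 .............~~..
                 ..............~..
                 .................
                 .................
                 .................
                 .................
                 .................
                 .................
                 .................


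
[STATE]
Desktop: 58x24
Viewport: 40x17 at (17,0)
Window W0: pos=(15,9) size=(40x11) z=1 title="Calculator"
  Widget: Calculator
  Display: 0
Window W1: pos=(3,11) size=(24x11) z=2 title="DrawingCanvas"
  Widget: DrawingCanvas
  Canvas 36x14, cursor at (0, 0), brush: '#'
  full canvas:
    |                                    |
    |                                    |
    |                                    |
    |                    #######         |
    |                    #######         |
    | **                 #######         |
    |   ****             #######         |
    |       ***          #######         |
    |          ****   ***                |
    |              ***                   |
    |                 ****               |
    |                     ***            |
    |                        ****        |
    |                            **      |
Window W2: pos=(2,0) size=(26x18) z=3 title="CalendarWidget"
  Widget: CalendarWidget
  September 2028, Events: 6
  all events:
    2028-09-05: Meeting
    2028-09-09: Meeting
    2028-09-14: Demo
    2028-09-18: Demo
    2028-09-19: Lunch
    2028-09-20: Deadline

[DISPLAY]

━━━━━━━━━━┓                             
t         ┃                             
──────────┨                             
 2028     ┃                             
 Sa Su    ┃                             
  2  3    ┃                             
8  9* 10  ┃                             
5 16 17   ┃                             
 22 23 24 ┃                             
 30       ┃━━━━━━━━━━━━━━━━━━━━━━━━━━┓  
          ┃                          ┃  
          ┃──────────────────────────┨  
          ┃                         0┃  
          ┃┬───┐                     ┃  
          ┃│ ÷ │                     ┃  
          ┃┼───┤                     ┃  
          ┃│ × │                     ┃  


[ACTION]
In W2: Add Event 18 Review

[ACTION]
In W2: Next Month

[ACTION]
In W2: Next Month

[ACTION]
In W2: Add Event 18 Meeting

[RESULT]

━━━━━━━━━━┓                             
t         ┃                             
──────────┨                             
2028      ┃                             
 Sa Su    ┃                             
  4  5    ┃                             
 11 12    ┃                             
 18* 19   ┃                             
 25 26    ┃                             
          ┃━━━━━━━━━━━━━━━━━━━━━━━━━━┓  
          ┃                          ┃  
          ┃──────────────────────────┨  
          ┃                         0┃  
          ┃┬───┐                     ┃  
          ┃│ ÷ │                     ┃  
          ┃┼───┤                     ┃  
          ┃│ × │                     ┃  


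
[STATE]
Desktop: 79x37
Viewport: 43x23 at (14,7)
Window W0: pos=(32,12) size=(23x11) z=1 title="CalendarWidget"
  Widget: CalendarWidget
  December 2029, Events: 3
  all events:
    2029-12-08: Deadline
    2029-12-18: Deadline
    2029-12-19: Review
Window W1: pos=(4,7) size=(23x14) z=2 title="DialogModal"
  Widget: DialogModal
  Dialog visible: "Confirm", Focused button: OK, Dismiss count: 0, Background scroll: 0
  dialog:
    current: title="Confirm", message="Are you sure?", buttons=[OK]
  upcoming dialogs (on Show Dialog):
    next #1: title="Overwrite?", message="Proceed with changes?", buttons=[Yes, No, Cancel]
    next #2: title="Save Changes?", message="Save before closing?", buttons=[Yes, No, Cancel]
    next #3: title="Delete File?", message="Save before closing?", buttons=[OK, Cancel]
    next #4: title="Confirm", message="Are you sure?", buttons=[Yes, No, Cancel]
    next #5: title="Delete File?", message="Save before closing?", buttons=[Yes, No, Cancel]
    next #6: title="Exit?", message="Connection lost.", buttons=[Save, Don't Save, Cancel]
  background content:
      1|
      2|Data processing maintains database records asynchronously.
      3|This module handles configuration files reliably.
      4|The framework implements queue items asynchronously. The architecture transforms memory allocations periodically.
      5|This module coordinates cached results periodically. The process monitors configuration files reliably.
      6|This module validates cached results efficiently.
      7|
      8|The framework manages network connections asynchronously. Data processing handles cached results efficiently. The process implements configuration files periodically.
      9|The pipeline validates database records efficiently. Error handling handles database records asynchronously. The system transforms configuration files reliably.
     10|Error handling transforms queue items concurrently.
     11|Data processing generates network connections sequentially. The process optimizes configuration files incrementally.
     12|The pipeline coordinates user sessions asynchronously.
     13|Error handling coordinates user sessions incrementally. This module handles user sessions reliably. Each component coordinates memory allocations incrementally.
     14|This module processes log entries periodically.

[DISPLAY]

━━━━━━━━━━━━┓                              
dal         ┃                              
────────────┨                              
            ┃                              
essing maint┃                              
─────────┐ c┃     ┏━━━━━━━━━━━━━━━━━━━━━┓  
nfirm    │me┃     ┃ CalendarWidget      ┃  
ou sure? │at┃     ┠─────────────────────┨  
[OK]     │es┃     ┃    December 2029    ┃  
─────────┘  ┃     ┃Mo Tu We Th Fr Sa Su ┃  
work manages┃     ┃                1  2 ┃  
ine validate┃     ┃ 3  4  5  6  7  8*  9┃  
dling transf┃     ┃10 11 12 13 14 15 16 ┃  
━━━━━━━━━━━━┛     ┃17 18* 19* 20 21 22 2┃  
                  ┃24 25 26 27 28 29 30 ┃  
                  ┗━━━━━━━━━━━━━━━━━━━━━┛  
                                           
                                           
                                           
                                           
                                           
                                           
                                           


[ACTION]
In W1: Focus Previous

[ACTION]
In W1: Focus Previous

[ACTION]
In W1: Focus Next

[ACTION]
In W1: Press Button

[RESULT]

━━━━━━━━━━━━┓                              
dal         ┃                              
────────────┨                              
            ┃                              
essing maint┃                              
le handles c┃     ┏━━━━━━━━━━━━━━━━━━━━━┓  
work impleme┃     ┃ CalendarWidget      ┃  
le coordinat┃     ┠─────────────────────┨  
le validates┃     ┃    December 2029    ┃  
            ┃     ┃Mo Tu We Th Fr Sa Su ┃  
work manages┃     ┃                1  2 ┃  
ine validate┃     ┃ 3  4  5  6  7  8*  9┃  
dling transf┃     ┃10 11 12 13 14 15 16 ┃  
━━━━━━━━━━━━┛     ┃17 18* 19* 20 21 22 2┃  
                  ┃24 25 26 27 28 29 30 ┃  
                  ┗━━━━━━━━━━━━━━━━━━━━━┛  
                                           
                                           
                                           
                                           
                                           
                                           
                                           


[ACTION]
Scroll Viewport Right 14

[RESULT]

                                           
                                           
                                           
                                           
                                           
    ┏━━━━━━━━━━━━━━━━━━━━━┓                
    ┃ CalendarWidget      ┃                
    ┠─────────────────────┨                
    ┃    December 2029    ┃                
    ┃Mo Tu We Th Fr Sa Su ┃                
    ┃                1  2 ┃                
    ┃ 3  4  5  6  7  8*  9┃                
    ┃10 11 12 13 14 15 16 ┃                
    ┃17 18* 19* 20 21 22 2┃                
    ┃24 25 26 27 28 29 30 ┃                
    ┗━━━━━━━━━━━━━━━━━━━━━┛                
                                           
                                           
                                           
                                           
                                           
                                           
                                           


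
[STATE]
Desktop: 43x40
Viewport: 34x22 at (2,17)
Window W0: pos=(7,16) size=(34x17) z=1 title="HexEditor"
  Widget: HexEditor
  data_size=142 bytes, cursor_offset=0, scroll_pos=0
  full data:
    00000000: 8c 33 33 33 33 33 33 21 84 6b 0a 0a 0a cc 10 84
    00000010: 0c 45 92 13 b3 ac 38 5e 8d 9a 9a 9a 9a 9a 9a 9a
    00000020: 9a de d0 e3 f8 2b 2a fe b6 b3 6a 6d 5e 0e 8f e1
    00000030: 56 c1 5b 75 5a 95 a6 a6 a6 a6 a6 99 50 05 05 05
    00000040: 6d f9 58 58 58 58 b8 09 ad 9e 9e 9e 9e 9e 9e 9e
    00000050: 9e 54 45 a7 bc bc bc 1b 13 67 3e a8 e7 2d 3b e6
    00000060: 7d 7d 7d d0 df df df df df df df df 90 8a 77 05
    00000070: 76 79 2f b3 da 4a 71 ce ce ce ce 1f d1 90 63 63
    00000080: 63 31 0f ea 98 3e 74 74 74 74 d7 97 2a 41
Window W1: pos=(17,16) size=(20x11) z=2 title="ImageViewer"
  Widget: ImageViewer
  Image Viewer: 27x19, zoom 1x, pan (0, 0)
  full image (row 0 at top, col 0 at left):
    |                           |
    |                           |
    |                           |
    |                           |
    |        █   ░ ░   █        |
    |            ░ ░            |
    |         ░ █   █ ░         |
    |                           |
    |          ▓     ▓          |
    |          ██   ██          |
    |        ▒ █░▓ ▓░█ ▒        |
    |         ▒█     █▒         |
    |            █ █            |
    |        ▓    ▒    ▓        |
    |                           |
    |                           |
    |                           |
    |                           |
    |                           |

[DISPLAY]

     ┃ HexEdito┃ ImageViewer      
     ┠─────────┠──────────────────
     ┃00000000 ┃                  
     ┃00000010 ┃                  
     ┃00000020 ┃                  
     ┃00000030 ┃                  
     ┃00000040 ┃        █   ░ ░   
     ┃00000050 ┃            ░ ░   
     ┃00000060 ┃         ░ █   █ ░
     ┃00000070 ┗━━━━━━━━━━━━━━━━━━
     ┃00000080  63 31 0f ea 98 3e 
     ┃                            
     ┃                            
     ┃                            
     ┃                            
     ┗━━━━━━━━━━━━━━━━━━━━━━━━━━━━
                                  
                                  
                                  
                                  
                                  
                                  


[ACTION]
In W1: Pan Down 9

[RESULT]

     ┃ HexEdito┃ ImageViewer      
     ┠─────────┠──────────────────
     ┃00000000 ┃          ██   ██ 
     ┃00000010 ┃        ▒ █░▓ ▓░█ 
     ┃00000020 ┃         ▒█     █▒
     ┃00000030 ┃            █ █   
     ┃00000040 ┃        ▓    ▒    
     ┃00000050 ┃                  
     ┃00000060 ┃                  
     ┃00000070 ┗━━━━━━━━━━━━━━━━━━
     ┃00000080  63 31 0f ea 98 3e 
     ┃                            
     ┃                            
     ┃                            
     ┃                            
     ┗━━━━━━━━━━━━━━━━━━━━━━━━━━━━
                                  
                                  
                                  
                                  
                                  
                                  


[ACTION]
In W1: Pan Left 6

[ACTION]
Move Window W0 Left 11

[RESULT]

HexEditor      ┃ ImageViewer      
───────────────┠──────────────────
0000000  8C 33 ┃          ██   ██ 
0000010  0c 45 ┃        ▒ █░▓ ▓░█ 
0000020  9a de ┃         ▒█     █▒
0000030  56 c1 ┃            █ █   
0000040  6d f9 ┃        ▓    ▒    
0000050  9e 54 ┃                  
0000060  7d 7d ┃                  
0000070  76 79 ┗━━━━━━━━━━━━━━━━━━
0000080  63 31 0f ea 98 3e 74 7┃  
                               ┃  
                               ┃  
                               ┃  
                               ┃  
━━━━━━━━━━━━━━━━━━━━━━━━━━━━━━━┛  
                                  
                                  
                                  
                                  
                                  
                                  


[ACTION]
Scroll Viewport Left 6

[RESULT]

┃ HexEditor      ┃ ImageViewer    
┠────────────────┠────────────────
┃00000000  8C 33 ┃          ██   █
┃00000010  0c 45 ┃        ▒ █░▓ ▓░
┃00000020  9a de ┃         ▒█     
┃00000030  56 c1 ┃            █ █ 
┃00000040  6d f9 ┃        ▓    ▒  
┃00000050  9e 54 ┃                
┃00000060  7d 7d ┃                
┃00000070  76 79 ┗━━━━━━━━━━━━━━━━
┃00000080  63 31 0f ea 98 3e 74 7┃
┃                                ┃
┃                                ┃
┃                                ┃
┃                                ┃
┗━━━━━━━━━━━━━━━━━━━━━━━━━━━━━━━━┛
                                  
                                  
                                  
                                  
                                  
                                  


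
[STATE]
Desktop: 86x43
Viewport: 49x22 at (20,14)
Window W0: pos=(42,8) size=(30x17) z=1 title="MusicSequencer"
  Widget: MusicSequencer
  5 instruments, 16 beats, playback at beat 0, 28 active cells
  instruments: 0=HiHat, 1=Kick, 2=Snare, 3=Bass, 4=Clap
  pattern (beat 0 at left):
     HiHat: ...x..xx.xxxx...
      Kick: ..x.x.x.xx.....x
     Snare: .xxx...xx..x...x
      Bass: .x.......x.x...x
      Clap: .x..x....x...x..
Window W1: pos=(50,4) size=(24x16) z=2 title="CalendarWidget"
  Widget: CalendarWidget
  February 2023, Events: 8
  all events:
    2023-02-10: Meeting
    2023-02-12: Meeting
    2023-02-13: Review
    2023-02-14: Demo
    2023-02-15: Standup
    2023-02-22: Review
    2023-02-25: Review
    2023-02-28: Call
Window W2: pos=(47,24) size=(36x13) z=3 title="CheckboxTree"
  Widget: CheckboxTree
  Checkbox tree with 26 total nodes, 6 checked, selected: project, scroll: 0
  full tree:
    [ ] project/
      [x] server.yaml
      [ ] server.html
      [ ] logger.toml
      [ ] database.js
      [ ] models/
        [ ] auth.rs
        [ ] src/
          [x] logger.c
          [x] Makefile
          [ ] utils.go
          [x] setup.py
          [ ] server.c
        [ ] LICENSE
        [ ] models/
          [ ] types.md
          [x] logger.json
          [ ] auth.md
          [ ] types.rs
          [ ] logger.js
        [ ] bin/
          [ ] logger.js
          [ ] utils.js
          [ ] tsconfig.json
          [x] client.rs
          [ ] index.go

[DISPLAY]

                      ┃ Snare·┃                  
                      ┃  Bass·┃                  
                      ┃  Clap·┃                  
                      ┃       ┃                  
                      ┃       ┃                  
                      ┃       ┗━━━━━━━━━━━━━━━━━━
                      ┃                          
                      ┃                          
                      ┃                          
                      ┃                          
                      ┗━━━━┏━━━━━━━━━━━━━━━━━━━━━
                           ┃ CheckboxTree        
                           ┠─────────────────────
                           ┃>[-] project/        
                           ┃   [x] server.yaml   
                           ┃   [ ] server.html   
                           ┃   [ ] logger.toml   
                           ┃   [ ] database.js   
                           ┃   [-] models/       
                           ┃     [ ] auth.rs     
                           ┃     [-] src/        
                           ┃       [x] logger.c  


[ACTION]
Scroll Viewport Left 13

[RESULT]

                                   ┃ Snare·┃     
                                   ┃  Bass·┃     
                                   ┃  Clap·┃     
                                   ┃       ┃     
                                   ┃       ┃     
                                   ┃       ┗━━━━━
                                   ┃             
                                   ┃             
                                   ┃             
                                   ┃             
                                   ┗━━━━┏━━━━━━━━
                                        ┃ Checkbo
                                        ┠────────
                                        ┃>[-] pro
                                        ┃   [x] s
                                        ┃   [ ] s
                                        ┃   [ ] l
                                        ┃   [ ] d
                                        ┃   [-] m
                                        ┃     [ ]
                                        ┃     [-]
                                        ┃       [


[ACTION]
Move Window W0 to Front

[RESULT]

                                   ┃ Snare·███···
                                   ┃  Bass·█·····
                                   ┃  Clap·█··█··
                                   ┃             
                                   ┃             
                                   ┃             
                                   ┃             
                                   ┃             
                                   ┃             
                                   ┃             
                                   ┗━━━━━━━━━━━━━
                                        ┃ Checkbo
                                        ┠────────
                                        ┃>[-] pro
                                        ┃   [x] s
                                        ┃   [ ] s
                                        ┃   [ ] l
                                        ┃   [ ] d
                                        ┃   [-] m
                                        ┃     [ ]
                                        ┃     [-]
                                        ┃       [


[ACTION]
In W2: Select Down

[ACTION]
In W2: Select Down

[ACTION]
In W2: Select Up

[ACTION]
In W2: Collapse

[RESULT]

                                   ┃ Snare·███···
                                   ┃  Bass·█·····
                                   ┃  Clap·█··█··
                                   ┃             
                                   ┃             
                                   ┃             
                                   ┃             
                                   ┃             
                                   ┃             
                                   ┃             
                                   ┗━━━━━━━━━━━━━
                                        ┃ Checkbo
                                        ┠────────
                                        ┃ [-] pro
                                        ┃>  [x] s
                                        ┃   [ ] s
                                        ┃   [ ] l
                                        ┃   [ ] d
                                        ┃   [-] m
                                        ┃     [ ]
                                        ┃     [-]
                                        ┃       [
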